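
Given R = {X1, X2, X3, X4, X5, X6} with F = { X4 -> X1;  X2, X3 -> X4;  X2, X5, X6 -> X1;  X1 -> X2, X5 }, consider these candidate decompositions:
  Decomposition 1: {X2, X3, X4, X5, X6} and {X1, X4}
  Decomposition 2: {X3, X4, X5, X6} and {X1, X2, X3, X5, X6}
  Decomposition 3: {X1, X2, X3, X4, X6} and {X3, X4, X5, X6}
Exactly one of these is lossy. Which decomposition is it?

Decomposition 2

Decomposition 1: common = {X4}, closure = {X1, X2, X4, X5} → lossless.
Decomposition 2: common = {X3, X5, X6}, closure = {X3, X5, X6} → lossy.
Decomposition 3: common = {X3, X4, X6}, closure = {X1, X2, X3, X4, X5, X6} → lossless.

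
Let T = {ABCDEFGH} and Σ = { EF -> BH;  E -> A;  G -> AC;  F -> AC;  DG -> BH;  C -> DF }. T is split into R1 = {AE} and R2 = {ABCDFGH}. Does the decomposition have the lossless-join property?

No

Common attributes: R1 ∩ R2 = {A}.
No dependency enlarges {A}, so (A)⁺ = {A}.
The closure contains neither all of R1 = {AE} nor all of R2 = {ABCDFGH}, so the common attributes are not a superkey of either fragment. The join is lossy.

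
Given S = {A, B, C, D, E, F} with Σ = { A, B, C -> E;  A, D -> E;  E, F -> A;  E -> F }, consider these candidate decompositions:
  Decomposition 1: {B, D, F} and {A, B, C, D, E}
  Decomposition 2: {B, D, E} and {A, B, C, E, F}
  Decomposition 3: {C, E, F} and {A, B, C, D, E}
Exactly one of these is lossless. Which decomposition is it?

Decomposition 1: common = {B, D}, closure = {B, D} → lossy.
Decomposition 2: common = {B, E}, closure = {A, B, E, F} → lossy.
Decomposition 3: common = {C, E}, closure = {A, C, E, F} → lossless.

Decomposition 3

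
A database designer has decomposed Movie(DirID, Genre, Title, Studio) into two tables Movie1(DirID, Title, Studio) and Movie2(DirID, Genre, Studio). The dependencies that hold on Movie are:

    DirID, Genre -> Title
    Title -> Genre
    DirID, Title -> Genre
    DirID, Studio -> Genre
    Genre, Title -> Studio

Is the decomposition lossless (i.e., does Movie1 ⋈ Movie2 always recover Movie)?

Common attributes: Movie1 ∩ Movie2 = {DirID, Studio}.
Closure of {DirID, Studio}: DirID, Studio → Genre applies, adding Genre; DirID, Genre → Title applies, adding Title. So (DirID, Studio)⁺ = {DirID, Genre, Title, Studio}.
This closure contains every attribute of Movie1, so Movie1 ∩ Movie2 → Movie1. The join is lossless.

Yes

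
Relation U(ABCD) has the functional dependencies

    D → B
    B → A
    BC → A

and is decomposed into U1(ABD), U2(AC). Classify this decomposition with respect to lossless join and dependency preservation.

lossy but dependency-preserving

Lossless test: (A)⁺ = {A}, which is a superkey of neither fragment — lossy.
Dependency preservation: BC → A is not contained in any single fragment, but the restricted closure of its left-hand side across the fragments still reaches the right-hand side; the remaining FDs each lie inside some fragment. All dependencies are preserved.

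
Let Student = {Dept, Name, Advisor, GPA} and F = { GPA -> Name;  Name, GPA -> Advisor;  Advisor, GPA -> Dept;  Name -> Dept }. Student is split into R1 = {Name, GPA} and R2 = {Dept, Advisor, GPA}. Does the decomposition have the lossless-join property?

Common attributes: R1 ∩ R2 = {GPA}.
Closure of {GPA}: GPA → Name applies, adding Name; Name, GPA → Advisor applies, adding Advisor; Advisor, GPA → Dept applies, adding Dept. So (GPA)⁺ = {Dept, Name, Advisor, GPA}.
This closure contains every attribute of R1, so R1 ∩ R2 → R1. The join is lossless.

Yes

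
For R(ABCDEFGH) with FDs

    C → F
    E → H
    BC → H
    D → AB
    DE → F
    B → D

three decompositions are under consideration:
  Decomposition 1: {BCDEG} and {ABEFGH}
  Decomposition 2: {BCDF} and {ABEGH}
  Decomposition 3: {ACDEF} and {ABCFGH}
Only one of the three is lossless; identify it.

Decomposition 1

Decomposition 1: common = {BEG}, closure = {ABDEFGH} → lossless.
Decomposition 2: common = {B}, closure = {ABD} → lossy.
Decomposition 3: common = {ACF}, closure = {ACF} → lossy.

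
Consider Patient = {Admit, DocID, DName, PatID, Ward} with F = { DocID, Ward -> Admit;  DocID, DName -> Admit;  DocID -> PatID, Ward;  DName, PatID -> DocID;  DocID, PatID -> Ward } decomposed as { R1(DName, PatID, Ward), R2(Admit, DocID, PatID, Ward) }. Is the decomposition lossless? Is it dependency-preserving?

Lossless test: (PatID, Ward)⁺ = {PatID, Ward}, which is a superkey of neither fragment — lossy.
Dependency preservation: the restricted closure of {DName, PatID} across the fragments never reaches {DocID}, so DName, PatID → DocID cannot be enforced without a join — not preserved.

lossy and not dependency-preserving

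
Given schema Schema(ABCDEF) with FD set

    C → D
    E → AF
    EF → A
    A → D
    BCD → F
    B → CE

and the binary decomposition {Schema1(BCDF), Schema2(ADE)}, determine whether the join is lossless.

No

Common attributes: Schema1 ∩ Schema2 = {D}.
No dependency enlarges {D}, so (D)⁺ = {D}.
The closure contains neither all of Schema1 = {BCDF} nor all of Schema2 = {ADE}, so the common attributes are not a superkey of either fragment. The join is lossy.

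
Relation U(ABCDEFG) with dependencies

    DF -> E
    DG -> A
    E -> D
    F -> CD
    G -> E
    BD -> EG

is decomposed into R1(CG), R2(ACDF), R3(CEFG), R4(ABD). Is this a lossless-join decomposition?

Chase test. Columns are ABCDEFG; row i has aⱼ where attribute j ∈ Ri, else bᵢⱼ.
Initial tableau (one row per fragment):
  row 1: b11 b12 a3 b14 b15 b16 a7
  row 2: a1 b22 a3 a4 b25 a6 b27
  row 3: b31 b32 a3 b34 a5 a6 a7
  row 4: a1 a2 b43 a4 b45 b46 b47
Rows 2 and 3 agree on F; apply F→CD and equate their CD entries.
Rows 1 and 3 agree on G; apply G→E and equate their E entries.
Rows 2 and 3 agree on DF; apply DF→E and equate their E entries.
Rows 1 and 2 agree on E; apply E→D and equate their D entries.
Rows 1 and 3 agree on DG; apply DG→A and equate their A entries.
No row becomes fully distinguished — the join is lossy.

No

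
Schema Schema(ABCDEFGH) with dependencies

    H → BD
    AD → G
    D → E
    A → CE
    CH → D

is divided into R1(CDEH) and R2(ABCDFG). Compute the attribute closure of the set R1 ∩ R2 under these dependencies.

R1 ∩ R2 = {CD}.
D → E applies, adding E
Closure: {CDE}.

CDE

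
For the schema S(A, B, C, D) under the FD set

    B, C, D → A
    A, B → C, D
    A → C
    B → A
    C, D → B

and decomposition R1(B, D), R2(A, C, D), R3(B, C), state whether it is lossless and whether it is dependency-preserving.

lossless but not dependency-preserving

Lossless test (chase): Rows 1 and 3 agree on B; apply B→A and equate their A entries. Rows 1 and 3 agree on A, B; apply A, B→C, D and equate their C, D entries. Rows 1 and 2 agree on C, D; apply C, D→B and equate their B entries. Rows 1 and 2 agree on B, C, D; apply B, C, D→A and equate their A entries. Row 1 is now all distinguished symbols — the join is lossless.
Dependency preservation: the restricted closure of {C, D} across the fragments never reaches {B}, so C, D → B cannot be enforced without a join — not preserved.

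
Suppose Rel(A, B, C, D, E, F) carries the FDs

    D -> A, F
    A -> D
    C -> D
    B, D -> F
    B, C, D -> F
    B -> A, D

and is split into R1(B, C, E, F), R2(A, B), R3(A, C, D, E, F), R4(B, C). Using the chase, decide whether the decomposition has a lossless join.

Yes

Chase test. Columns are A, B, C, D, E, F; row i has aⱼ where attribute j ∈ Ri, else bᵢⱼ.
Initial tableau (one row per fragment):
  row 1: b11 a2 a3 b14 a5 a6
  row 2: a1 a2 b23 b24 b25 b26
  row 3: a1 b32 a3 a4 a5 a6
  row 4: b41 a2 a3 b44 b45 b46
Rows 2 and 3 agree on A; apply A→D and equate their D entries.
Rows 1 and 3 agree on C; apply C→D and equate their D entries.
Rows 1 and 4 agree on C; apply C→D and equate their D entries.
Rows 1 and 2 agree on B, D; apply B, D→F and equate their F entries.
Rows 1 and 4 agree on B, D; apply B, D→F and equate their F entries.
Rows 1 and 2 agree on B; apply B→A, D and equate their A, D entries.
Rows 1 and 4 agree on B; apply B→A, D and equate their A, D entries.
Row 1 is now all distinguished symbols — the join is lossless.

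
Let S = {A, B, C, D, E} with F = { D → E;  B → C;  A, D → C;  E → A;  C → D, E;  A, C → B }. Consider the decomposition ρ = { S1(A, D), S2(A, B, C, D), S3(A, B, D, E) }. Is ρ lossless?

Chase test. Columns are A, B, C, D, E; row i has aⱼ where attribute j ∈ Si, else bᵢⱼ.
Initial tableau (one row per fragment):
  row 1: a1 b12 b13 a4 b15
  row 2: a1 a2 a3 a4 b25
  row 3: a1 a2 b33 a4 a5
Rows 1 and 2 agree on D; apply D→E and equate their E entries.
Rows 1 and 3 agree on D; apply D→E and equate their E entries.
Rows 2 and 3 agree on B; apply B→C and equate their C entries.
Rows 1 and 2 agree on A, D; apply A, D→C and equate their C entries.
Rows 1 and 2 agree on A, C; apply A, C→B and equate their B entries.
Row 1 is now all distinguished symbols — the join is lossless.

Yes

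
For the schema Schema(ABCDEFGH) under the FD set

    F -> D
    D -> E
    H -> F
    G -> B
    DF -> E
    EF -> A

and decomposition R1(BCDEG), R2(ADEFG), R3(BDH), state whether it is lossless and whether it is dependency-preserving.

Lossless test (chase): Rows 1 and 3 agree on D; apply D→E and equate their E entries. Rows 1 and 2 agree on G; apply G→B and equate their B entries. No row becomes fully distinguished — the join is lossy.
Dependency preservation: the restricted closure of {H} across the fragments never reaches {F}, so H → F cannot be enforced without a join — not preserved.

lossy and not dependency-preserving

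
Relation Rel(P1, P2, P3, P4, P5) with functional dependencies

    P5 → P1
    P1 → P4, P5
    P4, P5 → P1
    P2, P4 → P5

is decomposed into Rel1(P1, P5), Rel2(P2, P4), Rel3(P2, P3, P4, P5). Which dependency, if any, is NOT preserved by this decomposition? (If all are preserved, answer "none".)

P5 → P1 lies within Rel1.
P1 → P4, P5: restricted closure across fragments reaches P4, P5.
P4, P5 → P1: restricted closure across fragments reaches P1.
P2, P4 → P5 lies within Rel3.
Every dependency is enforceable on the fragments, so the decomposition is dependency-preserving.

none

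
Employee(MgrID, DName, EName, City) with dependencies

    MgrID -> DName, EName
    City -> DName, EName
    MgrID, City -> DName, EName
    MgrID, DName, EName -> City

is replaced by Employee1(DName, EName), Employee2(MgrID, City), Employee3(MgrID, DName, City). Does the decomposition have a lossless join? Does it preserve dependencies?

Lossless test (chase): Rows 2 and 3 agree on MgrID; apply MgrID→DName, EName and equate their DName, EName entries. No row becomes fully distinguished — the join is lossy.
Dependency preservation: the restricted closure of {MgrID} across the fragments never reaches {DName, EName}, so MgrID → DName, EName cannot be enforced without a join — not preserved.

lossy and not dependency-preserving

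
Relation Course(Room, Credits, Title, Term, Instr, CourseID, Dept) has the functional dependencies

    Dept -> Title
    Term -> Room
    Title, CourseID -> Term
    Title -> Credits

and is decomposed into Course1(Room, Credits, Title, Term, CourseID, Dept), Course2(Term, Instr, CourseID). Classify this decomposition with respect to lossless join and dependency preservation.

Lossless test: (Term, CourseID)⁺ = {Room, Term, CourseID}, which is a superkey of neither fragment — lossy.
Dependency preservation: every FD's attributes lie within a single fragment, so each can be enforced locally — preserved.

lossy but dependency-preserving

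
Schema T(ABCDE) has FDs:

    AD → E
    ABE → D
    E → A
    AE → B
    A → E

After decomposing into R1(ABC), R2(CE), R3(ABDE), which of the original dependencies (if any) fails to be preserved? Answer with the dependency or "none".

none

AD → E lies within R3.
ABE → D lies within R3.
E → A lies within R3.
AE → B lies within R3.
A → E lies within R3.
Every dependency is enforceable on the fragments, so the decomposition is dependency-preserving.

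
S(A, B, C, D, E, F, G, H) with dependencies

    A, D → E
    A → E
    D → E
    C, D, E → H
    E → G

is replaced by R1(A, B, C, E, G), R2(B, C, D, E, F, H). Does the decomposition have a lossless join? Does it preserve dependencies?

lossy but dependency-preserving

Lossless test: (B, C, E)⁺ = {B, C, E, G}, which is a superkey of neither fragment — lossy.
Dependency preservation: A, D → E is not contained in any single fragment, but the restricted closure of its left-hand side across the fragments still reaches the right-hand side; the remaining FDs each lie inside some fragment. All dependencies are preserved.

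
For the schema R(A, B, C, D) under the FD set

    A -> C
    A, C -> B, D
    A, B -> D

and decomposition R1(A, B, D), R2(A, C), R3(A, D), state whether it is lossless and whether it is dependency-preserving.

Lossless test (chase): Rows 1 and 2 agree on A; apply A→C and equate their C entries. Rows 1 and 3 agree on A; apply A→C and equate their C entries. Rows 1 and 2 agree on A, C; apply A, C→B, D and equate their B, D entries. Rows 1 and 3 agree on A, C; apply A, C→B, D and equate their B, D entries. Row 1 is now all distinguished symbols — the join is lossless.
Dependency preservation: A, C → B, D is not contained in any single fragment, but the restricted closure of its left-hand side across the fragments still reaches the right-hand side; the remaining FDs each lie inside some fragment. All dependencies are preserved.

lossless and dependency-preserving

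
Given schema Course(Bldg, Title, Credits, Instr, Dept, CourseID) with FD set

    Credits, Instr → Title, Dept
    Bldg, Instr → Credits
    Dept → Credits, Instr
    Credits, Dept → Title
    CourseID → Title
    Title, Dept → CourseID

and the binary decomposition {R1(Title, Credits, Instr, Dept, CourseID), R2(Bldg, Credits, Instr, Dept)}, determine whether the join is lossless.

Common attributes: R1 ∩ R2 = {Credits, Instr, Dept}.
Closure of {Credits, Instr, Dept}: Credits, Instr → Title, Dept applies, adding Title; Title, Dept → CourseID applies, adding CourseID. So (Credits, Instr, Dept)⁺ = {Title, Credits, Instr, Dept, CourseID}.
This closure contains every attribute of R1, so R1 ∩ R2 → R1. The join is lossless.

Yes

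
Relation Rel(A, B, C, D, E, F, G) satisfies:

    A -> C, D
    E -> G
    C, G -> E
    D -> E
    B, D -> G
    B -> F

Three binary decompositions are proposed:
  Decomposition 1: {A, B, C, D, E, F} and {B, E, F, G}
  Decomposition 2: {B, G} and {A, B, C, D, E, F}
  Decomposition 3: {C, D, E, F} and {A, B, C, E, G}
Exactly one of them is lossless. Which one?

Decomposition 1

Decomposition 1: common = {B, E, F}, closure = {B, E, F, G} → lossless.
Decomposition 2: common = {B}, closure = {B, F} → lossy.
Decomposition 3: common = {C, E}, closure = {C, E, G} → lossy.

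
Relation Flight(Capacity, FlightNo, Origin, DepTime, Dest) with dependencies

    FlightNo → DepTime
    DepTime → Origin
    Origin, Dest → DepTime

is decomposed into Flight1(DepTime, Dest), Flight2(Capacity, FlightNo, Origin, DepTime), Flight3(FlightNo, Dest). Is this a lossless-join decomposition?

No

Chase test. Columns are Capacity, FlightNo, Origin, DepTime, Dest; row i has aⱼ where attribute j ∈ Flighti, else bᵢⱼ.
Initial tableau (one row per fragment):
  row 1: b11 b12 b13 a4 a5
  row 2: a1 a2 a3 a4 b25
  row 3: b31 a2 b33 b34 a5
Rows 2 and 3 agree on FlightNo; apply FlightNo→DepTime and equate their DepTime entries.
Rows 1 and 2 agree on DepTime; apply DepTime→Origin and equate their Origin entries.
Rows 1 and 3 agree on DepTime; apply DepTime→Origin and equate their Origin entries.
No row becomes fully distinguished — the join is lossy.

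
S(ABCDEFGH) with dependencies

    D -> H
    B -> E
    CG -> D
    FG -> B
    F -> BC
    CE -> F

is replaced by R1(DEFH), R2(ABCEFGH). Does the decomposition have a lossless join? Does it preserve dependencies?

lossy and not dependency-preserving

Lossless test: (EFH)⁺ = {BCEFH}, which is a superkey of neither fragment — lossy.
Dependency preservation: the restricted closure of {CG} across the fragments never reaches {D}, so CG → D cannot be enforced without a join — not preserved.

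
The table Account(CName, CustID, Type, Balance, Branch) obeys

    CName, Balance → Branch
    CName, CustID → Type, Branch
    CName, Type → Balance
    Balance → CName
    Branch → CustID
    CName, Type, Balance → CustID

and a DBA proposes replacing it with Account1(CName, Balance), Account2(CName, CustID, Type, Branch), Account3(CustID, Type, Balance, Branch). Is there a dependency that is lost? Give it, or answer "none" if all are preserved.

Check CName, Type → Balance: no single fragment contains all of {CName, Type, Balance}, and the restricted closure of {CName, Type} across the fragments never reaches {Balance}.
CName, Balance → Branch is preserved.
CName, CustID → Type, Branch is preserved.
Balance → CName is preserved.
Branch → CustID is preserved.
CName, Type, Balance → CustID is preserved.

CName, Type → Balance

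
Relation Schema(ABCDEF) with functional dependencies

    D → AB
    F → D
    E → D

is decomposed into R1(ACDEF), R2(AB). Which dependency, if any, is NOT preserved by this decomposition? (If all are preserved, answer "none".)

Check D → AB: no single fragment contains all of {ABD}, and the restricted closure of {D} across the fragments never reaches {AB}.
F → D is preserved.
E → D is preserved.

D → AB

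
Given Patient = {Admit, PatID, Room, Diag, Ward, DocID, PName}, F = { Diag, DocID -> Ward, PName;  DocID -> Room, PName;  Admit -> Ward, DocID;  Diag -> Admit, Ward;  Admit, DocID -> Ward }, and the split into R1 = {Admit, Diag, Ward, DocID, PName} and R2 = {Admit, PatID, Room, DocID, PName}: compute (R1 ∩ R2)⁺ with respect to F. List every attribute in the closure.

Admit, Room, Ward, DocID, PName

R1 ∩ R2 = {Admit, DocID, PName}.
DocID → Room, PName applies, adding Room
Admit → Ward, DocID applies, adding Ward
Closure: {Admit, Room, Ward, DocID, PName}.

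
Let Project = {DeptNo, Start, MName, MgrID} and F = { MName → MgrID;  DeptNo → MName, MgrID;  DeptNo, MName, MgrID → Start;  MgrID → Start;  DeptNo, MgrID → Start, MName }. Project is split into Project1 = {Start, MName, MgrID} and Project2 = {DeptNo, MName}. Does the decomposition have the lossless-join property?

Common attributes: Project1 ∩ Project2 = {MName}.
Closure of {MName}: MName → MgrID applies, adding MgrID; MgrID → Start applies, adding Start. So (MName)⁺ = {Start, MName, MgrID}.
This closure contains every attribute of Project1, so Project1 ∩ Project2 → Project1. The join is lossless.

Yes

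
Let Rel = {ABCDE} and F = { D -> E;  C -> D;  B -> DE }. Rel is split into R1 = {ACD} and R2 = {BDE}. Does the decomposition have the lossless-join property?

Common attributes: R1 ∩ R2 = {D}.
Closure of {D}: D → E applies, adding E. So (D)⁺ = {DE}.
The closure contains neither all of R1 = {ACD} nor all of R2 = {BDE}, so the common attributes are not a superkey of either fragment. The join is lossy.

No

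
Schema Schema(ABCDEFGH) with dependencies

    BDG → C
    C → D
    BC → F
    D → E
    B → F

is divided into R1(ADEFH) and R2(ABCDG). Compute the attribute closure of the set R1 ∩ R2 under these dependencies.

R1 ∩ R2 = {AD}.
D → E applies, adding E
Closure: {ADE}.

ADE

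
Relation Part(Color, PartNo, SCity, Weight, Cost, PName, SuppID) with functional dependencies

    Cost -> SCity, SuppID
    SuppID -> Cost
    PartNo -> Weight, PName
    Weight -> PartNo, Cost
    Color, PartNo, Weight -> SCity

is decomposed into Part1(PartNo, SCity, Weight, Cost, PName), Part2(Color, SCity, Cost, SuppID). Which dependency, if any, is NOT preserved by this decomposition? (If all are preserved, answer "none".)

Cost → SCity, SuppID lies within Part2.
SuppID → Cost lies within Part2.
PartNo → Weight, PName lies within Part1.
Weight → PartNo, Cost lies within Part1.
Color, PartNo, Weight → SCity: restricted closure across fragments reaches SCity.
Every dependency is enforceable on the fragments, so the decomposition is dependency-preserving.

none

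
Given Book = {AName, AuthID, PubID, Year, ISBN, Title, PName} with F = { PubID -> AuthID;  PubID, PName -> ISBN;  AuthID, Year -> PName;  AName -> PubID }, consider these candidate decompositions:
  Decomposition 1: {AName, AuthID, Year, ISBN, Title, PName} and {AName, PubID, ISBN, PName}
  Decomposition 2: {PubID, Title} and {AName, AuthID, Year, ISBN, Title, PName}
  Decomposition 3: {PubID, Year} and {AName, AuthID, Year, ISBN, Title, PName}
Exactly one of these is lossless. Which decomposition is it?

Decomposition 1: common = {AName, ISBN, PName}, closure = {AName, AuthID, PubID, ISBN, PName} → lossless.
Decomposition 2: common = {Title}, closure = {Title} → lossy.
Decomposition 3: common = {Year}, closure = {Year} → lossy.

Decomposition 1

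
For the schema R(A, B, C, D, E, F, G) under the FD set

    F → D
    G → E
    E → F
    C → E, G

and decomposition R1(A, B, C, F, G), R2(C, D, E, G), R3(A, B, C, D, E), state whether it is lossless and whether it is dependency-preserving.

lossless but not dependency-preserving

Lossless test (chase): Rows 1 and 2 agree on G; apply G→E and equate their E entries. Rows 1 and 2 agree on E; apply E→F and equate their F entries. Rows 1 and 3 agree on E; apply E→F and equate their F entries. Rows 1 and 3 agree on C; apply C→E, G and equate their E, G entries. Rows 1 and 2 agree on F; apply F→D and equate their D entries. Row 1 is now all distinguished symbols — the join is lossless.
Dependency preservation: the restricted closure of {F} across the fragments never reaches {D}, so F → D cannot be enforced without a join — not preserved.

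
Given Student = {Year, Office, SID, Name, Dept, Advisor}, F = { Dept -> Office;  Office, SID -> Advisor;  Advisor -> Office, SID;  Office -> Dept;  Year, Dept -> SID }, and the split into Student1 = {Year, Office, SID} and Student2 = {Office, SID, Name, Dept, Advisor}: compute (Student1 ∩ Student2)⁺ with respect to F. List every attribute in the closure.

Student1 ∩ Student2 = {Office, SID}.
Office, SID → Advisor applies, adding Advisor
Office → Dept applies, adding Dept
Closure: {Office, SID, Dept, Advisor}.

Office, SID, Dept, Advisor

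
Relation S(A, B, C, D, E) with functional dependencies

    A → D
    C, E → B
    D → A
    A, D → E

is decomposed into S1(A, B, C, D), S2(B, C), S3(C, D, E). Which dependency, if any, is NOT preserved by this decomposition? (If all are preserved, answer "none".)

C, E → B

Check C, E → B: no single fragment contains all of {B, C, E}, and the restricted closure of {C, E} across the fragments never reaches {B}.
A → D is preserved.
D → A is preserved.
A, D → E is preserved.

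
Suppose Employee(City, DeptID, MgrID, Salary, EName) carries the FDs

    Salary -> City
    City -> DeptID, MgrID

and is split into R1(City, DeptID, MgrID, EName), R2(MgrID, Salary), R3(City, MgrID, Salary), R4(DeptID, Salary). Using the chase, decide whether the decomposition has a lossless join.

Chase test. Columns are City, DeptID, MgrID, Salary, EName; row i has aⱼ where attribute j ∈ Ri, else bᵢⱼ.
Initial tableau (one row per fragment):
  row 1: a1 a2 a3 b14 a5
  row 2: b21 b22 a3 a4 b25
  row 3: a1 b32 a3 a4 b35
  row 4: b41 a2 b43 a4 b45
Rows 2 and 3 agree on Salary; apply Salary→City and equate their City entries.
Rows 2 and 4 agree on Salary; apply Salary→City and equate their City entries.
Rows 1 and 2 agree on City; apply City→DeptID, MgrID and equate their DeptID, MgrID entries.
Rows 1 and 3 agree on City; apply City→DeptID, MgrID and equate their DeptID, MgrID entries.
Rows 1 and 4 agree on City; apply City→DeptID, MgrID and equate their DeptID, MgrID entries.
No row becomes fully distinguished — the join is lossy.

No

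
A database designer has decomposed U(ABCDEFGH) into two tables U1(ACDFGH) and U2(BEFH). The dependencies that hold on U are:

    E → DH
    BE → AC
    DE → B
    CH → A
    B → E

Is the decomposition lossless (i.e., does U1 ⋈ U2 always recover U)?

Common attributes: U1 ∩ U2 = {FH}.
No dependency enlarges {FH}, so (FH)⁺ = {FH}.
The closure contains neither all of U1 = {ACDFGH} nor all of U2 = {BEFH}, so the common attributes are not a superkey of either fragment. The join is lossy.

No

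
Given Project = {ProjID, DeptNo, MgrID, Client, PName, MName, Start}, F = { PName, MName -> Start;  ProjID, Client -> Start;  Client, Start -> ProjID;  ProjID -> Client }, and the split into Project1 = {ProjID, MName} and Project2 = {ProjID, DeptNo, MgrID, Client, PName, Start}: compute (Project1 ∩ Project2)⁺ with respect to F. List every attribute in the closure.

Project1 ∩ Project2 = {ProjID}.
ProjID → Client applies, adding Client
ProjID, Client → Start applies, adding Start
Closure: {ProjID, Client, Start}.

ProjID, Client, Start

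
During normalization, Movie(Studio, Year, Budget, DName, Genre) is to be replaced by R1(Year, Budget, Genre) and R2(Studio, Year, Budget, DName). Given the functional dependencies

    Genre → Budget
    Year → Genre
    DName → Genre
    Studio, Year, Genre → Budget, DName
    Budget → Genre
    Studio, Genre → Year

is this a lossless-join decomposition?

Common attributes: R1 ∩ R2 = {Year, Budget}.
Closure of {Year, Budget}: Year → Genre applies, adding Genre. So (Year, Budget)⁺ = {Year, Budget, Genre}.
This closure contains every attribute of R1, so R1 ∩ R2 → R1. The join is lossless.

Yes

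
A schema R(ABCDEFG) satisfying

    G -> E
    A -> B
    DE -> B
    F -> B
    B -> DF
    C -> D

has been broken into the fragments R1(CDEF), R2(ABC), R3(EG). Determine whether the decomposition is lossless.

Chase test. Columns are ABCDEFG; row i has aⱼ where attribute j ∈ Ri, else bᵢⱼ.
Initial tableau (one row per fragment):
  row 1: b11 b12 a3 a4 a5 a6 b17
  row 2: a1 a2 a3 b24 b25 b26 b27
  row 3: b31 b32 b33 b34 a5 b36 a7
Rows 1 and 2 agree on C; apply C→D and equate their D entries.
No row becomes fully distinguished — the join is lossy.

No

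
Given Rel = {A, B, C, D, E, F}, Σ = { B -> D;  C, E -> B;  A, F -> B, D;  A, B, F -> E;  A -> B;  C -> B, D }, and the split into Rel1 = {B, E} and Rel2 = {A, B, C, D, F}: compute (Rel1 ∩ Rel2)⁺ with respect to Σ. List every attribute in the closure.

B, D

Rel1 ∩ Rel2 = {B}.
B → D applies, adding D
Closure: {B, D}.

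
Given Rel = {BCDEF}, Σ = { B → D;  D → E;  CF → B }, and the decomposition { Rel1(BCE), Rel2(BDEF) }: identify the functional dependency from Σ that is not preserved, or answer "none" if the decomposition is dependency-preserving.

Check CF → B: no single fragment contains all of {BCF}, and the restricted closure of {CF} across the fragments never reaches {B}.
B → D is preserved.
D → E is preserved.

CF → B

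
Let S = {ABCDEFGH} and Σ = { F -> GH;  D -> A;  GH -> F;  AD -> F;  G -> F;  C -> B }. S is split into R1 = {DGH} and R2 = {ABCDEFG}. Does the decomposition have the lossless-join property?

Yes

Common attributes: R1 ∩ R2 = {DG}.
Closure of {DG}: D → A applies, adding A; AD → F applies, adding F; F → GH applies, adding H. So (DG)⁺ = {ADFGH}.
This closure contains every attribute of R1, so R1 ∩ R2 → R1. The join is lossless.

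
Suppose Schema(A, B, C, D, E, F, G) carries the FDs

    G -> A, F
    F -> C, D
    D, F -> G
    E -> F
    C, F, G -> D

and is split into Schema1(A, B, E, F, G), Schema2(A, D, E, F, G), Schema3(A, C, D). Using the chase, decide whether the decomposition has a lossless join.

Chase test. Columns are A, B, C, D, E, F, G; row i has aⱼ where attribute j ∈ Schemai, else bᵢⱼ.
Initial tableau (one row per fragment):
  row 1: a1 a2 b13 b14 a5 a6 a7
  row 2: a1 b22 b23 a4 a5 a6 a7
  row 3: a1 b32 a3 a4 b35 b36 b37
Rows 1 and 2 agree on F; apply F→C, D and equate their C, D entries.
No row becomes fully distinguished — the join is lossy.

No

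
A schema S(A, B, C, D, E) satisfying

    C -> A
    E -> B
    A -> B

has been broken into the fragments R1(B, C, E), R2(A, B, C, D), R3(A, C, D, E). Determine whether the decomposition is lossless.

Yes

Chase test. Columns are A, B, C, D, E; row i has aⱼ where attribute j ∈ Ri, else bᵢⱼ.
Initial tableau (one row per fragment):
  row 1: b11 a2 a3 b14 a5
  row 2: a1 a2 a3 a4 b25
  row 3: a1 b32 a3 a4 a5
Rows 1 and 2 agree on C; apply C→A and equate their A entries.
Rows 1 and 3 agree on E; apply E→B and equate their B entries.
Row 3 is now all distinguished symbols — the join is lossless.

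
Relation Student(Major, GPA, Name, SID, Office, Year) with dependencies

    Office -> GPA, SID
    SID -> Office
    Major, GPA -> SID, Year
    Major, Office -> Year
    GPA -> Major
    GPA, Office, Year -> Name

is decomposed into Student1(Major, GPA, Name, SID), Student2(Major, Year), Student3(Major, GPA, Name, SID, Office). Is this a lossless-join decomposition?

Chase test. Columns are Major, GPA, Name, SID, Office, Year; row i has aⱼ where attribute j ∈ Studenti, else bᵢⱼ.
Initial tableau (one row per fragment):
  row 1: a1 a2 a3 a4 b15 b16
  row 2: a1 b22 b23 b24 b25 a6
  row 3: a1 a2 a3 a4 a5 b36
Rows 1 and 3 agree on SID; apply SID→Office and equate their Office entries.
Rows 1 and 3 agree on Major, GPA; apply Major, GPA→SID, Year and equate their SID, Year entries.
No row becomes fully distinguished — the join is lossy.

No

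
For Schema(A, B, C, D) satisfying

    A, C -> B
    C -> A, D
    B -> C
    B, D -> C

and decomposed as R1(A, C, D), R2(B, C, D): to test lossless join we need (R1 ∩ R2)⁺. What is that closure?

A, B, C, D

R1 ∩ R2 = {C, D}.
C → A, D applies, adding A
A, C → B applies, adding B
Closure: {A, B, C, D}.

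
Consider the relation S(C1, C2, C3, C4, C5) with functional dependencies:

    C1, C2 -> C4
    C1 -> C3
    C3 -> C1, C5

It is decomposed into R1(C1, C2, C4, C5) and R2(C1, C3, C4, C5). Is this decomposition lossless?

Common attributes: R1 ∩ R2 = {C1, C4, C5}.
Closure of {C1, C4, C5}: C1 → C3 applies, adding C3. So (C1, C4, C5)⁺ = {C1, C3, C4, C5}.
This closure contains every attribute of R2, so R1 ∩ R2 → R2. The join is lossless.

Yes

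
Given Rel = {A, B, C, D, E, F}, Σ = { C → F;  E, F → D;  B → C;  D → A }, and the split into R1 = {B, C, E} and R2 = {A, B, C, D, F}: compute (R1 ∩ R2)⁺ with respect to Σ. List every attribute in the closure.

R1 ∩ R2 = {B, C}.
C → F applies, adding F
Closure: {B, C, F}.

B, C, F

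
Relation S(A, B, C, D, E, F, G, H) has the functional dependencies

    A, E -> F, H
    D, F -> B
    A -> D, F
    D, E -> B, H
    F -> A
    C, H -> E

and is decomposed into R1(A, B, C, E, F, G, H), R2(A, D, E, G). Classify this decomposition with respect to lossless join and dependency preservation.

Lossless test: (A, E, G)⁺ = {A, B, D, E, F, G, H}, which contains all of one fragment — lossless.
Dependency preservation: the restricted closure of {D, E} across the fragments never reaches {B, H}, so D, E → B, H cannot be enforced without a join — not preserved.

lossless but not dependency-preserving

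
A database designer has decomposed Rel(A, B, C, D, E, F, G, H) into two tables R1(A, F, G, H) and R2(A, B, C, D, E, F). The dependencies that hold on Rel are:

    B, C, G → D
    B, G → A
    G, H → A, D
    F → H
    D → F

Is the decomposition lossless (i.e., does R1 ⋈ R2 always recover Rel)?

Common attributes: R1 ∩ R2 = {A, F}.
Closure of {A, F}: F → H applies, adding H. So (A, F)⁺ = {A, F, H}.
The closure contains neither all of R1 = {A, F, G, H} nor all of R2 = {A, B, C, D, E, F}, so the common attributes are not a superkey of either fragment. The join is lossy.

No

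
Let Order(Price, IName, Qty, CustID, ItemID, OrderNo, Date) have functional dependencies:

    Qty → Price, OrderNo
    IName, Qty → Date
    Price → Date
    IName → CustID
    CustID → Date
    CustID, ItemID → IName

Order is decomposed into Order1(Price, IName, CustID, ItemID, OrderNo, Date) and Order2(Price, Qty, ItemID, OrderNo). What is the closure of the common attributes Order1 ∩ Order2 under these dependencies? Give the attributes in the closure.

Order1 ∩ Order2 = {Price, ItemID, OrderNo}.
Price → Date applies, adding Date
Closure: {Price, ItemID, OrderNo, Date}.

Price, ItemID, OrderNo, Date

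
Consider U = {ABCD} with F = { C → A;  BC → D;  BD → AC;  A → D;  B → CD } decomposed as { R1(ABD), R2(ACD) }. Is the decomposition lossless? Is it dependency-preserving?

Lossless test: (AD)⁺ = {AD}, which is a superkey of neither fragment — lossy.
Dependency preservation: the restricted closure of {BD} across the fragments never reaches {AC}, so BD → AC cannot be enforced without a join — not preserved.

lossy and not dependency-preserving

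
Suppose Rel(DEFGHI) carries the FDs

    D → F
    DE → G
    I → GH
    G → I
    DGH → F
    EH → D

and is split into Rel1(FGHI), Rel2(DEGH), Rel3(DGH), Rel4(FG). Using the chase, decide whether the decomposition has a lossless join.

Chase test. Columns are DEFGHI; row i has aⱼ where attribute j ∈ Reli, else bᵢⱼ.
Initial tableau (one row per fragment):
  row 1: b11 b12 a3 a4 a5 a6
  row 2: a1 a2 b23 a4 a5 b26
  row 3: a1 b32 b33 a4 a5 b36
  row 4: b41 b42 a3 a4 b45 b46
Rows 2 and 3 agree on D; apply D→F and equate their F entries.
Rows 1 and 2 agree on G; apply G→I and equate their I entries.
Rows 1 and 3 agree on G; apply G→I and equate their I entries.
Rows 1 and 4 agree on G; apply G→I and equate their I entries.
Rows 1 and 4 agree on I; apply I→GH and equate their GH entries.
No row becomes fully distinguished — the join is lossy.

No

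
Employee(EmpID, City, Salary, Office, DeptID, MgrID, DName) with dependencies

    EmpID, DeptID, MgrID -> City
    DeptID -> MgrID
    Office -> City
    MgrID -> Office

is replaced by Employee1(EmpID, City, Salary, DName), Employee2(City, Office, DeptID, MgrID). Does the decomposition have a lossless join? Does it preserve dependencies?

lossy but dependency-preserving

Lossless test: (City)⁺ = {City}, which is a superkey of neither fragment — lossy.
Dependency preservation: EmpID, DeptID, MgrID → City is not contained in any single fragment, but the restricted closure of its left-hand side across the fragments still reaches the right-hand side; the remaining FDs each lie inside some fragment. All dependencies are preserved.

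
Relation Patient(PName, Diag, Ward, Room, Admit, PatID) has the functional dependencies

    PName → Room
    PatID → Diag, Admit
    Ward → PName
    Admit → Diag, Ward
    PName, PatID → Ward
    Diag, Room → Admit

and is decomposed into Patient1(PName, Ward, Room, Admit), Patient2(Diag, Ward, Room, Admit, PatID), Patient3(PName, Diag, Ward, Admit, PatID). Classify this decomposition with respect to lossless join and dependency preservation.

lossless and dependency-preserving

Lossless test (chase): Rows 1 and 3 agree on PName; apply PName→Room and equate their Room entries. Rows 1 and 2 agree on Ward; apply Ward→PName and equate their PName entries. Rows 1 and 2 agree on Admit; apply Admit→Diag, Ward and equate their Diag, Ward entries. Row 2 is now all distinguished symbols — the join is lossless.
Dependency preservation: every FD's attributes lie within a single fragment, so each can be enforced locally — preserved.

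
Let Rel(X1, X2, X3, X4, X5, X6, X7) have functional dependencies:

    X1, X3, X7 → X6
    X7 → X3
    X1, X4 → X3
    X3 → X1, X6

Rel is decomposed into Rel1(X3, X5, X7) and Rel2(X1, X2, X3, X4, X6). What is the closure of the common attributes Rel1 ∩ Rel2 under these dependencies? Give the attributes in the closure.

X1, X3, X6

Rel1 ∩ Rel2 = {X3}.
X3 → X1, X6 applies, adding X1, X6
Closure: {X1, X3, X6}.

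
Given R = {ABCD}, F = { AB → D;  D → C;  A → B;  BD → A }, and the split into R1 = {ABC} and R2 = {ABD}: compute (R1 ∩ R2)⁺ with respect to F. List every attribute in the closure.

ABCD

R1 ∩ R2 = {AB}.
AB → D applies, adding D
D → C applies, adding C
Closure: {ABCD}.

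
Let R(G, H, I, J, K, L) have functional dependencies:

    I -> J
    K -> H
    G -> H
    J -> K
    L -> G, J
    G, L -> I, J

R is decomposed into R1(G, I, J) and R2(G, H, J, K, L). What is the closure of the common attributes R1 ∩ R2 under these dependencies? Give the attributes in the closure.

G, H, J, K

R1 ∩ R2 = {G, J}.
G → H applies, adding H
J → K applies, adding K
Closure: {G, H, J, K}.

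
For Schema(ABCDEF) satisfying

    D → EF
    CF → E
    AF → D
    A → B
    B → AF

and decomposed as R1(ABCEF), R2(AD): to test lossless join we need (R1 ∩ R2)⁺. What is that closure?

ABDEF

R1 ∩ R2 = {A}.
A → B applies, adding B
B → AF applies, adding F
AF → D applies, adding D
D → EF applies, adding E
Closure: {ABDEF}.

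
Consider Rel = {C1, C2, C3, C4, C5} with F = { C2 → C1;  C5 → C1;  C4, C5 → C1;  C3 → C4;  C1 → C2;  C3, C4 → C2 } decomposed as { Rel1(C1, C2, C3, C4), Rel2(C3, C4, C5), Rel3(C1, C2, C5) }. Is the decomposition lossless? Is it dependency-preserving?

Lossless test (chase): Rows 2 and 3 agree on C5; apply C5→C1 and equate their C1 entries. Rows 1 and 2 agree on C1; apply C1→C2 and equate their C2 entries. Row 2 is now all distinguished symbols — the join is lossless.
Dependency preservation: C4, C5 → C1 is not contained in any single fragment, but the restricted closure of its left-hand side across the fragments still reaches the right-hand side; the remaining FDs each lie inside some fragment. All dependencies are preserved.

lossless and dependency-preserving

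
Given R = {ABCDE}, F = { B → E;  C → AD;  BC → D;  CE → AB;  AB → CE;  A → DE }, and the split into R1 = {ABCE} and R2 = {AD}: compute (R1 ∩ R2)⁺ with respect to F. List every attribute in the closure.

ADE

R1 ∩ R2 = {A}.
A → DE applies, adding DE
Closure: {ADE}.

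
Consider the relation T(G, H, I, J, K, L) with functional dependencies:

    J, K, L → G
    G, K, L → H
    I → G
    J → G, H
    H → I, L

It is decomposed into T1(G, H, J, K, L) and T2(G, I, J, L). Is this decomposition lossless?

Yes

Common attributes: T1 ∩ T2 = {G, J, L}.
Closure of {G, J, L}: J → G, H applies, adding H; H → I, L applies, adding I. So (G, J, L)⁺ = {G, H, I, J, L}.
This closure contains every attribute of T2, so T1 ∩ T2 → T2. The join is lossless.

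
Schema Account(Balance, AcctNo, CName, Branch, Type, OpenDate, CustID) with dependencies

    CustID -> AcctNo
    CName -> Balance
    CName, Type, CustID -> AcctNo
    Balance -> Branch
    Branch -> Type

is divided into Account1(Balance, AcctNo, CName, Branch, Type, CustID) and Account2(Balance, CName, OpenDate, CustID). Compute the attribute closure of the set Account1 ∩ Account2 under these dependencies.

Account1 ∩ Account2 = {Balance, CName, CustID}.
CustID → AcctNo applies, adding AcctNo
Balance → Branch applies, adding Branch
Branch → Type applies, adding Type
Closure: {Balance, AcctNo, CName, Branch, Type, CustID}.

Balance, AcctNo, CName, Branch, Type, CustID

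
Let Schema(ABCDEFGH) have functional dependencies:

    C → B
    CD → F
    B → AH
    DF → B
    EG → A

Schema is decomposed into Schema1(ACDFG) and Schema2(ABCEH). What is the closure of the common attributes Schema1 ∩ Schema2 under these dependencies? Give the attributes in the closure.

Schema1 ∩ Schema2 = {AC}.
C → B applies, adding B
B → AH applies, adding H
Closure: {ABCH}.

ABCH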